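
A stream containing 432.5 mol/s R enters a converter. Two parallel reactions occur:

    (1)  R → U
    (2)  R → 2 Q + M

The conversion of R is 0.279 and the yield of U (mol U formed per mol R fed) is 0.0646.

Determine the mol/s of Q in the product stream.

185 mol/s

Yield of U: 1ξ₁ / 432.5 = 0.0646 → ξ₁ = 27.94 mol/s.
Conversion of R: 1ξ₁ + 1ξ₂ = 0.279 × 432.5 = 120.7 → ξ₂ = 92.73 mol/s.
Outlet amounts (n = n₀ + Σ ν·ξ):
  R: 432.5 − 1(27.94) − 1(92.73) = 311.8
  U: 0 + 1(27.94) = 27.94
  Q: 0 + 2(92.73) = 185.5
  M: 0 + 1(92.73) = 92.73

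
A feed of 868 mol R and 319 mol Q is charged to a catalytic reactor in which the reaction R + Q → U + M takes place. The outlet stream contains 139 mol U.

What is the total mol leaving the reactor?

For U: n = n₀ + 1ξ → 139 = 0 + 1ξ, giving ξ = 139 mol.
Outlet amounts (n = n₀ + ν ξ):
  R: 868 − 1(139) = 729
  Q: 319 − 1(139) = 180
  U: 0 + 1(139) = 139
  M: 0 + 1(139) = 139
Total out = 729 + 180 + 139 + 139 = 1187 mol.

1190 mol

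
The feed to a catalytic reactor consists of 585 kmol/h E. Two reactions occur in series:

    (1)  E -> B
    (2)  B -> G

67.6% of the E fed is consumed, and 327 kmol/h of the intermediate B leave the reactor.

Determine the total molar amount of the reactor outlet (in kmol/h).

585 kmol/h

Conversion of E: E consumed = 1ξ₁ = 0.676 × 585 → ξ₁ = 395.5 kmol/h.
B balance: n_B = 0 + 1ξ₁ − 1ξ₂ = 327 → ξ₂ = (1·395.5 − 327)/1 = 68.46 kmol/h.
Outlet amounts (n = n₀ + Σ ν·ξ):
  E: 585 − 1(395.5) = 189.5
  B: 0 + 1(395.5) − 1(68.46) = 327
  G: 0 + 1(68.46) = 68.46
Total out = 189.5 + 327 + 68.46 = 585 kmol/h.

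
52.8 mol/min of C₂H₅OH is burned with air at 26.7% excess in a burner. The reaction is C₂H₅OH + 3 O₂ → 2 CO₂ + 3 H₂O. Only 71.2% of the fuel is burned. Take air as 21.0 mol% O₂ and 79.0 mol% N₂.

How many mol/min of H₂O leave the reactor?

113 mol/min

Stoichiometric O₂ = 3 × 52.8 = 158.4 mol/min; O₂ fed = 158.4 × 1.267 = 200.7 mol/min.
N₂ fed = 200.7 × 79/21 = 755 mol/min.
Fuel reacted = 0.712 × 52.8 → ξ = 37.59 mol/min.
Outlet (n = n₀ + ν ξ):
  C₂H₅OH: 52.8 − 1(37.59) = 15.21
  O₂: 200.7 − 3(37.59) = 87.91
  N₂: 755 (inert)
  CO₂: 0 + 2(37.59) = 75.19
  H₂O: 0 + 3(37.59) = 112.8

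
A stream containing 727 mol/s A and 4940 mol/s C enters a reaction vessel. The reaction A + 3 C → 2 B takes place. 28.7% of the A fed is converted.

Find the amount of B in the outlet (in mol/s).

417 mol/s

A reacted = 0.287 × 727 = 208.6 mol/s; ν_A = −1, so ξ = 208.6/1 = 208.6 mol/s.
Outlet amounts (n = n₀ + ν ξ):
  A: 727 − 1(208.6) = 518.4
  C: 4940 − 3(208.6) = 4314
  B: 0 + 2(208.6) = 417.3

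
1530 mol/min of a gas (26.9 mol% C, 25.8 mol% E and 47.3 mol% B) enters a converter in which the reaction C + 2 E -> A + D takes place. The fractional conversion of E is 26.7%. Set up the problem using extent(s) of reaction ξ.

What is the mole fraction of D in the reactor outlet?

0.0357

E reacted = 0.267 × 394.7 = 105.4 mol/min; ν_E = −2, so ξ = 105.4/2 = 52.7 mol/min.
Outlet amounts (n = n₀ + ν ξ):
  C: 411.6 − 1(52.7) = 358.9
  E: 394.7 − 2(52.7) = 289.3
  A: 0 + 1(52.7) = 52.7
  D: 0 + 1(52.7) = 52.7
  B: 723.7 (inert)
Total out = 1477 mol/min; y_D = 52.7 / 1477 = 0.03567.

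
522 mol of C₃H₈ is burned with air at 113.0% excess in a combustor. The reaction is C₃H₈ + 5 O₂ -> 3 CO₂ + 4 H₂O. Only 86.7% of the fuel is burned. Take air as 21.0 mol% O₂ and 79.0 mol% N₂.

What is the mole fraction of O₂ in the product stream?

0.12

Stoichiometric O₂ = 5 × 522 = 2610 mol; O₂ fed = 2610 × 2.130 = 5559 mol.
N₂ fed = 5559 × 79/21 = 20910 mol.
Fuel reacted = 0.867 × 522 → ξ = 452.6 mol.
Outlet (n = n₀ + ν ξ):
  C₃H₈: 522 − 1(452.6) = 69.43
  O₂: 5559 − 5(452.6) = 3296
  N₂: 20910 (inert)
  CO₂: 0 + 3(452.6) = 1358
  H₂O: 0 + 4(452.6) = 1810
Total out = 27450 mol; y_O₂ = 3296 / 27450 = 0.1201.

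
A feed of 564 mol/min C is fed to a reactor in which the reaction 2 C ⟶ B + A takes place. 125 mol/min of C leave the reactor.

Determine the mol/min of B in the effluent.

220 mol/min

For C: n = n₀ − 2ξ → 125 = 564 − 2ξ, giving ξ = 219.5 mol/min.
Outlet amounts (n = n₀ + ν ξ):
  C: 564 − 2(219.5) = 125
  B: 0 + 1(219.5) = 219.5
  A: 0 + 1(219.5) = 219.5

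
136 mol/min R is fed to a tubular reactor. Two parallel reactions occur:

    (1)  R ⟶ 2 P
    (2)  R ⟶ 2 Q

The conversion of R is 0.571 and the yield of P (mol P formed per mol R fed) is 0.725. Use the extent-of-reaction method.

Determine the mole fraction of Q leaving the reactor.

0.265

Yield of P: 2ξ₁ / 136 = 0.725 → ξ₁ = 49.3 mol/min.
Conversion of R: 1ξ₁ + 1ξ₂ = 0.571 × 136 = 77.66 → ξ₂ = 28.36 mol/min.
Outlet amounts (n = n₀ + Σ ν·ξ):
  R: 136 − 1(49.3) − 1(28.36) = 58.34
  P: 0 + 2(49.3) = 98.6
  Q: 0 + 2(28.36) = 56.71
Total out = 213.7 mol/min; y_Q = 56.71 / 213.7 = 0.2654.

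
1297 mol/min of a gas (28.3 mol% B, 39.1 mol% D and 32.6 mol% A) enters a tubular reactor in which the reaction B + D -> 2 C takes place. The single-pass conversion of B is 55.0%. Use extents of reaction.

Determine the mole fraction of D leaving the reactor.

B reacted = 0.55 × 367.1 = 201.9 mol/min; ν_B = −1, so ξ = 201.9/1 = 201.9 mol/min.
Outlet amounts (n = n₀ + ν ξ):
  B: 367.1 − 1(201.9) = 165.2
  D: 507.1 − 1(201.9) = 305.2
  C: 0 + 2(201.9) = 403.8
  A: 422.8 (inert)
Total out = 1297 mol/min; y_D = 305.2 / 1297 = 0.2354.

0.235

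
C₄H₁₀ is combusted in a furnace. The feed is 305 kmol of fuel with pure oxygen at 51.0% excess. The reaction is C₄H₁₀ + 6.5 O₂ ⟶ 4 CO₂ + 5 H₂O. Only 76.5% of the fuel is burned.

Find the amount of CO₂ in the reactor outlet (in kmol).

Stoichiometric O₂ = 6.5 × 305 = 1982 kmol; O₂ fed = 1982 × 1.510 = 2994 kmol.
Fuel reacted = 0.765 × 305 → ξ = 233.3 kmol.
Outlet (n = n₀ + ν ξ):
  C₄H₁₀: 305 − 1(233.3) = 71.67
  O₂: 2994 − 6.5(233.3) = 1477
  CO₂: 0 + 4(233.3) = 933.3
  H₂O: 0 + 5(233.3) = 1167

933 kmol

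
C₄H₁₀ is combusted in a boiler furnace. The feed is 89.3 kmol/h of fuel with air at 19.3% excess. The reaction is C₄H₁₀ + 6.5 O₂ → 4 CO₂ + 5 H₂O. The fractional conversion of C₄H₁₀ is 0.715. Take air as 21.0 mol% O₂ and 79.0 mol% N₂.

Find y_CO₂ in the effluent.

Stoichiometric O₂ = 6.5 × 89.3 = 580.4 kmol/h; O₂ fed = 580.4 × 1.193 = 692.5 kmol/h.
N₂ fed = 692.5 × 79/21 = 2605 kmol/h.
Fuel reacted = 0.715 × 89.3 → ξ = 63.85 kmol/h.
Outlet (n = n₀ + ν ξ):
  C₄H₁₀: 89.3 − 1(63.85) = 25.45
  O₂: 692.5 − 6.5(63.85) = 277.5
  N₂: 2605 (inert)
  CO₂: 0 + 4(63.85) = 255.4
  H₂O: 0 + 5(63.85) = 319.2
Total out = 3483 kmol/h; y_CO₂ = 255.4 / 3483 = 0.07334.

0.0733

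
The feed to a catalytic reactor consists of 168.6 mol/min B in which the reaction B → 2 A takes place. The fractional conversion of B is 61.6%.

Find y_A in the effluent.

B reacted = 0.616 × 168.6 = 103.9 mol/min; ν_B = −1, so ξ = 103.9/1 = 103.9 mol/min.
Outlet amounts (n = n₀ + ν ξ):
  B: 168.6 − 1(103.9) = 64.74
  A: 0 + 2(103.9) = 207.7
Total out = 272.5 mol/min; y_A = 207.7 / 272.5 = 0.7624.

0.762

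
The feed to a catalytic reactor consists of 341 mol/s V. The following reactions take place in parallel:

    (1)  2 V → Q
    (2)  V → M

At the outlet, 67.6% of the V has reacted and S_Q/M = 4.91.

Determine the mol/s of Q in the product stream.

Conversion of V: V consumed = 0.676 × 341 = 230.5 mol/s = 2ξ₁ + 1ξ₂.
Selectivity: 1ξ₁ / (1ξ₂) = 4.91 → ξ₁ = 4.91 ξ₂.
Substitute: (2·4.91 + 1) ξ₂ = 230.5 → ξ₂ = 21.3 mol/s, ξ₁ = 104.6 mol/s.
Outlet amounts (n = n₀ + Σ ν·ξ):
  V: 341 − 2(104.6) − 1(21.3) = 110.5
  Q: 0 + 1(104.6) = 104.6
  M: 0 + 1(21.3) = 21.3

105 mol/s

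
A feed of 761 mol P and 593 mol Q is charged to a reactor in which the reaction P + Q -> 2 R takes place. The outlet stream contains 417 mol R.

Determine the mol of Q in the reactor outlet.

384 mol

For R: n = n₀ + 2ξ → 417 = 0 + 2ξ, giving ξ = 208.5 mol.
Outlet amounts (n = n₀ + ν ξ):
  P: 761 − 1(208.5) = 552.5
  Q: 593 − 1(208.5) = 384.5
  R: 0 + 2(208.5) = 417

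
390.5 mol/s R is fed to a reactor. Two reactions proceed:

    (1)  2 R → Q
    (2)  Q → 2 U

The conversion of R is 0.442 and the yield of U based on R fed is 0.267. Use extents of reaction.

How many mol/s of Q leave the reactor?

Conversion of R: R consumed = 2ξ₁ = 0.442 × 390.5 → ξ₁ = 86.3 mol/s.
Yield of U: 2ξ₂ / 390.5 = 0.267 → ξ₂ = 52.13 mol/s.
Outlet amounts (n = n₀ + Σ ν·ξ):
  R: 390.5 − 2(86.3) = 217.9
  Q: 0 + 1(86.3) − 1(52.13) = 34.17
  U: 0 + 2(52.13) = 104.3

34.2 mol/s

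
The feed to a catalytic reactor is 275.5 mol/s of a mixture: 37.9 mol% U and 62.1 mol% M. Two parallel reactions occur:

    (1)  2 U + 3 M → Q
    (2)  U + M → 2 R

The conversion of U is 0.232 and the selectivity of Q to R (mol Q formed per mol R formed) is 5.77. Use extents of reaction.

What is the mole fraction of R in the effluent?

Conversion of U: U consumed = 0.232 × 104.4 = 24.22 mol/s = 2ξ₁ + 1ξ₂.
Selectivity: 1ξ₁ / (2ξ₂) = 5.77 → ξ₁ = 11.54 ξ₂.
Substitute: (2·11.54 + 1) ξ₂ = 24.22 → ξ₂ = 1.006 mol/s, ξ₁ = 11.61 mol/s.
Outlet amounts (n = n₀ + Σ ν·ξ):
  U: 104.4 − 2(11.61) − 1(1.006) = 80.19
  M: 171.1 − 3(11.61) − 1(1.006) = 135.3
  Q: 0 + 1(11.61) = 11.61
  R: 0 + 2(1.006) = 2.012
Total out = 229.1 mol/s; y_R = 2.012 / 229.1 = 0.008783.

0.00878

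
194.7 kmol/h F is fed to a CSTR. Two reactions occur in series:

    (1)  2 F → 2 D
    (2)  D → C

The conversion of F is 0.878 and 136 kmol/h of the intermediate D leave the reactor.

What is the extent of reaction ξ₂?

Conversion of F: F consumed = 2ξ₁ = 0.878 × 194.7 → ξ₁ = 85.47 kmol/h.
D balance: n_D = 0 + 2ξ₁ − 1ξ₂ = 136 → ξ₂ = (2·85.47 − 136)/1 = 34.95 kmol/h.
Outlet amounts (n = n₀ + Σ ν·ξ):
  F: 194.7 − 2(85.47) = 23.75
  D: 0 + 2(85.47) − 1(34.95) = 136
  C: 0 + 1(34.95) = 34.95

ξ₂ = 34.9 kmol/h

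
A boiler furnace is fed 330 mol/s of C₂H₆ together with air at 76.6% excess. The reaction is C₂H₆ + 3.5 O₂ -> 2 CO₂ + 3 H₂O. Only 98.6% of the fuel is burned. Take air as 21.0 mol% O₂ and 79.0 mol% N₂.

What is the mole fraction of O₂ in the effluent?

0.0883

Stoichiometric O₂ = 3.5 × 330 = 1155 mol/s; O₂ fed = 1155 × 1.766 = 2040 mol/s.
N₂ fed = 2040 × 79/21 = 7673 mol/s.
Fuel reacted = 0.986 × 330 → ξ = 325.4 mol/s.
Outlet (n = n₀ + ν ξ):
  C₂H₆: 330 − 1(325.4) = 4.62
  O₂: 2040 − 3.5(325.4) = 900.9
  N₂: 7673 (inert)
  CO₂: 0 + 2(325.4) = 650.8
  H₂O: 0 + 3(325.4) = 976.1
Total out = 10210 mol/s; y_O₂ = 900.9 / 10210 = 0.08827.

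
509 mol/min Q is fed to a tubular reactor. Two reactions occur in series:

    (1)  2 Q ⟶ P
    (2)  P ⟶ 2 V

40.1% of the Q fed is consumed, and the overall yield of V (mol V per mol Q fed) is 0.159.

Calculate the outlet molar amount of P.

61.6 mol/min

Conversion of Q: Q consumed = 2ξ₁ = 0.401 × 509 → ξ₁ = 102.1 mol/min.
Yield of V: 2ξ₂ / 509 = 0.159 → ξ₂ = 40.47 mol/min.
Outlet amounts (n = n₀ + Σ ν·ξ):
  Q: 509 − 2(102.1) = 304.9
  P: 0 + 1(102.1) − 1(40.47) = 61.59
  V: 0 + 2(40.47) = 80.93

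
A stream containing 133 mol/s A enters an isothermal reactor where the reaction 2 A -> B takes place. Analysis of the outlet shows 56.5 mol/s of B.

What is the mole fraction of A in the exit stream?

0.261

For B: n = n₀ + 1ξ → 56.5 = 0 + 1ξ, giving ξ = 56.5 mol/s.
Outlet amounts (n = n₀ + ν ξ):
  A: 133 − 2(56.5) = 20
  B: 0 + 1(56.5) = 56.5
Total out = 76.5 mol/s; y_A = 20 / 76.5 = 0.2614.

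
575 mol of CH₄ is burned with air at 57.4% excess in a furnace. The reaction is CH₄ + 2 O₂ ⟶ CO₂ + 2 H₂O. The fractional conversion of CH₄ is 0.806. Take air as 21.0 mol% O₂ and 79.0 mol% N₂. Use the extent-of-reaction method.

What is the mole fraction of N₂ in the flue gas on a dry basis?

Stoichiometric O₂ = 2 × 575 = 1150 mol; O₂ fed = 1150 × 1.574 = 1810 mol.
N₂ fed = 1810 × 79/21 = 6809 mol.
Fuel reacted = 0.806 × 575 → ξ = 463.5 mol.
Outlet (n = n₀ + ν ξ):
  CH₄: 575 − 1(463.5) = 111.5
  O₂: 1810 − 2(463.5) = 883.2
  N₂: 6809 (inert)
  CO₂: 0 + 1(463.5) = 463.5
  H₂O: 0 + 2(463.5) = 926.9
Dry total = 8268 mol; y_N₂ (dry) = 6809 / 8268 = 0.8236.

0.824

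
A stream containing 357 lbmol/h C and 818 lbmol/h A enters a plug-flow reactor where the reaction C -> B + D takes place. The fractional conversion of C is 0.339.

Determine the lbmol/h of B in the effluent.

121 lbmol/h

C reacted = 0.339 × 357 = 121 lbmol/h; ν_C = −1, so ξ = 121/1 = 121 lbmol/h.
Outlet amounts (n = n₀ + ν ξ):
  C: 357 − 1(121) = 236
  B: 0 + 1(121) = 121
  D: 0 + 1(121) = 121
  A: 818 (inert)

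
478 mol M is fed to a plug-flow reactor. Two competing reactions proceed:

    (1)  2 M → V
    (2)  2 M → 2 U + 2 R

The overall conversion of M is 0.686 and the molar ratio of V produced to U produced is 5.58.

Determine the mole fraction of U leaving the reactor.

0.0761

Conversion of M: M consumed = 0.686 × 478 = 327.9 mol = 2ξ₁ + 2ξ₂.
Selectivity: 1ξ₁ / (2ξ₂) = 5.58 → ξ₁ = 11.16 ξ₂.
Substitute: (2·11.16 + 2) ξ₂ = 327.9 → ξ₂ = 13.48 mol, ξ₁ = 150.5 mol.
Outlet amounts (n = n₀ + Σ ν·ξ):
  M: 478 − 2(150.5) − 2(13.48) = 150.1
  V: 0 + 1(150.5) = 150.5
  U: 0 + 2(13.48) = 26.97
  R: 0 + 2(13.48) = 26.97
Total out = 354.5 mol; y_U = 26.97 / 354.5 = 0.07607.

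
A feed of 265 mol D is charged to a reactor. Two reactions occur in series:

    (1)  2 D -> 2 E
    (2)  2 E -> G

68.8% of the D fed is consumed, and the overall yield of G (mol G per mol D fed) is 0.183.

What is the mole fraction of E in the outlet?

Conversion of D: D consumed = 2ξ₁ = 0.688 × 265 → ξ₁ = 91.16 mol.
Yield of G: 1ξ₂ / 265 = 0.183 → ξ₂ = 48.49 mol.
Outlet amounts (n = n₀ + Σ ν·ξ):
  D: 265 − 2(91.16) = 82.68
  E: 0 + 2(91.16) − 2(48.49) = 85.33
  G: 0 + 1(48.49) = 48.49
Total out = 216.5 mol; y_E = 85.33 / 216.5 = 0.3941.

0.394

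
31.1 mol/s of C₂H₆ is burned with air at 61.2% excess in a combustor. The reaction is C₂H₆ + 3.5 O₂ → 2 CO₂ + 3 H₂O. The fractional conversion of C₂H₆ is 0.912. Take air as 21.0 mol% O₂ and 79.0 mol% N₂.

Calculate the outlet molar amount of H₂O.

85.1 mol/s

Stoichiometric O₂ = 3.5 × 31.1 = 108.9 mol/s; O₂ fed = 108.9 × 1.612 = 175.5 mol/s.
N₂ fed = 175.5 × 79/21 = 660.1 mol/s.
Fuel reacted = 0.912 × 31.1 → ξ = 28.36 mol/s.
Outlet (n = n₀ + ν ξ):
  C₂H₆: 31.1 − 1(28.36) = 2.737
  O₂: 175.5 − 3.5(28.36) = 76.2
  N₂: 660.1 (inert)
  CO₂: 0 + 2(28.36) = 56.73
  H₂O: 0 + 3(28.36) = 85.09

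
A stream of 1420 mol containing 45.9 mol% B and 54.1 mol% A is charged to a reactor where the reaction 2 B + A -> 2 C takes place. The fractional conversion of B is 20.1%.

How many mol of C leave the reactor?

B reacted = 0.201 × 651.8 = 131 mol; ν_B = −2, so ξ = 131/2 = 65.5 mol.
Outlet amounts (n = n₀ + ν ξ):
  B: 651.8 − 2(65.5) = 520.8
  A: 768.2 − 1(65.5) = 702.7
  C: 0 + 2(65.5) = 131

131 mol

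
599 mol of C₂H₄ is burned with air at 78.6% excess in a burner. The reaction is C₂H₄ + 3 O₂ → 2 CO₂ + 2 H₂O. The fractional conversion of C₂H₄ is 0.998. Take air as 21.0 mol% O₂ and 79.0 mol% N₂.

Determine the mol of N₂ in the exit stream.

12100 mol

Stoichiometric O₂ = 3 × 599 = 1797 mol; O₂ fed = 1797 × 1.786 = 3209 mol.
N₂ fed = 3209 × 79/21 = 12070 mol.
Fuel reacted = 0.998 × 599 → ξ = 597.8 mol.
Outlet (n = n₀ + ν ξ):
  C₂H₄: 599 − 1(597.8) = 1.198
  O₂: 3209 − 3(597.8) = 1416
  N₂: 12070 (inert)
  CO₂: 0 + 2(597.8) = 1196
  H₂O: 0 + 2(597.8) = 1196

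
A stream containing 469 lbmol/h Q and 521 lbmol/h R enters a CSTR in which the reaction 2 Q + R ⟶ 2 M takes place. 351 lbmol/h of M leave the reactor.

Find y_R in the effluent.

For M: n = n₀ + 2ξ → 351 = 0 + 2ξ, giving ξ = 175.5 lbmol/h.
Outlet amounts (n = n₀ + ν ξ):
  Q: 469 − 2(175.5) = 118
  R: 521 − 1(175.5) = 345.5
  M: 0 + 2(175.5) = 351
Total out = 814.5 lbmol/h; y_R = 345.5 / 814.5 = 0.4242.

0.424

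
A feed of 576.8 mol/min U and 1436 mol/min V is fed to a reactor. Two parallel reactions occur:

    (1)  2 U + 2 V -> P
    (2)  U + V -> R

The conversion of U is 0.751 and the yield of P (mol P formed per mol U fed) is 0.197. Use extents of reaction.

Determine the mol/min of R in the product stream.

Yield of P: 1ξ₁ / 576.8 = 0.197 → ξ₁ = 113.6 mol/min.
Conversion of U: 2ξ₁ + 1ξ₂ = 0.751 × 576.8 = 433.2 → ξ₂ = 205.9 mol/min.
Outlet amounts (n = n₀ + Σ ν·ξ):
  U: 576.8 − 2(113.6) − 1(205.9) = 143.6
  V: 1436 − 2(113.6) − 1(205.9) = 1003
  P: 0 + 1(113.6) = 113.6
  R: 0 + 1(205.9) = 205.9

206 mol/min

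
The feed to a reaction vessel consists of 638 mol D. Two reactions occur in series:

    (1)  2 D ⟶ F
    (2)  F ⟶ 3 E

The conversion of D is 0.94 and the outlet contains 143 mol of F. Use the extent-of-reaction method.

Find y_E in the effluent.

0.722

Conversion of D: D consumed = 2ξ₁ = 0.94 × 638 → ξ₁ = 299.9 mol.
F balance: n_F = 0 + 1ξ₁ − 1ξ₂ = 143 → ξ₂ = (1·299.9 − 143)/1 = 156.9 mol.
Outlet amounts (n = n₀ + Σ ν·ξ):
  D: 638 − 2(299.9) = 38.28
  F: 0 + 1(299.9) − 1(156.9) = 143
  E: 0 + 3(156.9) = 470.6
Total out = 651.9 mol; y_E = 470.6 / 651.9 = 0.7219.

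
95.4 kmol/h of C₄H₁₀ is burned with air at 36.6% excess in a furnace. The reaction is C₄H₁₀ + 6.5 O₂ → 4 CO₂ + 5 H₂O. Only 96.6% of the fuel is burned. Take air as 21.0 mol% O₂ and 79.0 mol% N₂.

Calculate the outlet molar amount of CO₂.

369 kmol/h

Stoichiometric O₂ = 6.5 × 95.4 = 620.1 kmol/h; O₂ fed = 620.1 × 1.366 = 847.1 kmol/h.
N₂ fed = 847.1 × 79/21 = 3187 kmol/h.
Fuel reacted = 0.966 × 95.4 → ξ = 92.16 kmol/h.
Outlet (n = n₀ + ν ξ):
  C₄H₁₀: 95.4 − 1(92.16) = 3.244
  O₂: 847.1 − 6.5(92.16) = 248
  N₂: 3187 (inert)
  CO₂: 0 + 4(92.16) = 368.6
  H₂O: 0 + 5(92.16) = 460.8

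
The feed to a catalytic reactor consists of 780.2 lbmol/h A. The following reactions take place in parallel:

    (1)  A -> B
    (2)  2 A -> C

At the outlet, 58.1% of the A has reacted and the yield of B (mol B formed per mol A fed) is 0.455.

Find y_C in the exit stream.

Yield of B: 1ξ₁ / 780.2 = 0.455 → ξ₁ = 355 lbmol/h.
Conversion of A: 1ξ₁ + 2ξ₂ = 0.581 × 780.2 = 453.3 → ξ₂ = 49.15 lbmol/h.
Outlet amounts (n = n₀ + Σ ν·ξ):
  A: 780.2 − 1(355) − 2(49.15) = 326.9
  B: 0 + 1(355) = 355
  C: 0 + 1(49.15) = 49.15
Total out = 731 lbmol/h; y_C = 49.15 / 731 = 0.06724.

0.0672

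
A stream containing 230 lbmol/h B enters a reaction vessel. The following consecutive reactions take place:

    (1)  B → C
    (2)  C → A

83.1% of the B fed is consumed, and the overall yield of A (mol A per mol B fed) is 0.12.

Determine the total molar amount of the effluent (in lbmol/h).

230 lbmol/h

Conversion of B: B consumed = 1ξ₁ = 0.831 × 230 → ξ₁ = 191.1 lbmol/h.
Yield of A: 1ξ₂ / 230 = 0.12 → ξ₂ = 27.6 lbmol/h.
Outlet amounts (n = n₀ + Σ ν·ξ):
  B: 230 − 1(191.1) = 38.87
  C: 0 + 1(191.1) − 1(27.6) = 163.5
  A: 0 + 1(27.6) = 27.6
Total out = 38.87 + 163.5 + 27.6 = 230 lbmol/h.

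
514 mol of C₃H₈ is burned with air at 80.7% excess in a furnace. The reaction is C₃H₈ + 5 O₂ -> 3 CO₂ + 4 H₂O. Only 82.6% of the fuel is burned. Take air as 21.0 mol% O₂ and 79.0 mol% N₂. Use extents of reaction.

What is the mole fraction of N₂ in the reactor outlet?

Stoichiometric O₂ = 5 × 514 = 2570 mol; O₂ fed = 2570 × 1.807 = 4644 mol.
N₂ fed = 4644 × 79/21 = 17470 mol.
Fuel reacted = 0.826 × 514 → ξ = 424.6 mol.
Outlet (n = n₀ + ν ξ):
  C₃H₈: 514 − 1(424.6) = 89.44
  O₂: 4644 − 5(424.6) = 2521
  N₂: 17470 (inert)
  CO₂: 0 + 3(424.6) = 1274
  H₂O: 0 + 4(424.6) = 1698
Total out = 23050 mol; y_N₂ = 17470 / 23050 = 0.7578.

0.758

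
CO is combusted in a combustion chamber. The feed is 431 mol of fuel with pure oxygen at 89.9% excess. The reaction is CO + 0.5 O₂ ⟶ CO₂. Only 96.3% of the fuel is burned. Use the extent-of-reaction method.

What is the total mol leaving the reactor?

Stoichiometric O₂ = 0.5 × 431 = 215.5 mol; O₂ fed = 215.5 × 1.899 = 409.2 mol.
Fuel reacted = 0.963 × 431 → ξ = 415.1 mol.
Outlet (n = n₀ + ν ξ):
  CO: 431 − 1(415.1) = 15.95
  O₂: 409.2 − 0.5(415.1) = 201.7
  CO₂: 0 + 1(415.1) = 415.1
Total out = 15.95 + 201.7 + 415.1 = 632.7 mol.

633 mol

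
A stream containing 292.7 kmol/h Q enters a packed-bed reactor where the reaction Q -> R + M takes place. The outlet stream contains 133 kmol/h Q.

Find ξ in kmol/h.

For Q: n = n₀ − 1ξ → 133 = 292.7 − 1ξ, giving ξ = 159.7 kmol/h.
Outlet amounts (n = n₀ + ν ξ):
  Q: 292.7 − 1(159.7) = 133
  R: 0 + 1(159.7) = 159.7
  M: 0 + 1(159.7) = 159.7

ξ = 160 kmol/h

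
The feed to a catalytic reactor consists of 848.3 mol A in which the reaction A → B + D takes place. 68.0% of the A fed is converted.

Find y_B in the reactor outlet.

A reacted = 0.68 × 848.3 = 576.8 mol; ν_A = −1, so ξ = 576.8/1 = 576.8 mol.
Outlet amounts (n = n₀ + ν ξ):
  A: 848.3 − 1(576.8) = 271.5
  B: 0 + 1(576.8) = 576.8
  D: 0 + 1(576.8) = 576.8
Total out = 1425 mol; y_B = 576.8 / 1425 = 0.4048.

0.405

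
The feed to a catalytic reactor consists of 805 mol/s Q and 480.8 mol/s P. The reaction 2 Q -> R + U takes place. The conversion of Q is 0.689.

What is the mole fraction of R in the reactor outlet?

Q reacted = 0.689 × 805 = 554.6 mol/s; ν_Q = −2, so ξ = 554.6/2 = 277.3 mol/s.
Outlet amounts (n = n₀ + ν ξ):
  Q: 805 − 2(277.3) = 250.4
  R: 0 + 1(277.3) = 277.3
  U: 0 + 1(277.3) = 277.3
  P: 480.8 (inert)
Total out = 1286 mol/s; y_R = 277.3 / 1286 = 0.2157.

0.216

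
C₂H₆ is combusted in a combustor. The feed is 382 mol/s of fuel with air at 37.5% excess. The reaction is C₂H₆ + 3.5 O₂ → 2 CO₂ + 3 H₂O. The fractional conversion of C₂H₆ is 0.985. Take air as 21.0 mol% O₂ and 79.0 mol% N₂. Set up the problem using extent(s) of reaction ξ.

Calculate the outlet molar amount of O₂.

Stoichiometric O₂ = 3.5 × 382 = 1337 mol/s; O₂ fed = 1337 × 1.375 = 1838 mol/s.
N₂ fed = 1838 × 79/21 = 6916 mol/s.
Fuel reacted = 0.985 × 382 → ξ = 376.3 mol/s.
Outlet (n = n₀ + ν ξ):
  C₂H₆: 382 − 1(376.3) = 5.73
  O₂: 1838 − 3.5(376.3) = 521.4
  N₂: 6916 (inert)
  CO₂: 0 + 2(376.3) = 752.5
  H₂O: 0 + 3(376.3) = 1129

521 mol/s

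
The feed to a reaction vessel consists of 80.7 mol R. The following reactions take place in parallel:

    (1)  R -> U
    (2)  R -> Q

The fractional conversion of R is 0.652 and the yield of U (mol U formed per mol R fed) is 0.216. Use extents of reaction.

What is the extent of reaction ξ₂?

Yield of U: 1ξ₁ / 80.7 = 0.216 → ξ₁ = 17.43 mol.
Conversion of R: 1ξ₁ + 1ξ₂ = 0.652 × 80.7 = 52.62 → ξ₂ = 35.19 mol.
Outlet amounts (n = n₀ + Σ ν·ξ):
  R: 80.7 − 1(17.43) − 1(35.19) = 28.08
  U: 0 + 1(17.43) = 17.43
  Q: 0 + 1(35.19) = 35.19

ξ₂ = 35.2 mol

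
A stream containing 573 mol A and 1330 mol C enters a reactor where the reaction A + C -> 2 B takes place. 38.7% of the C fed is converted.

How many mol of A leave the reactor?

58.3 mol

C reacted = 0.387 × 1330 = 514.7 mol; ν_C = −1, so ξ = 514.7/1 = 514.7 mol.
Outlet amounts (n = n₀ + ν ξ):
  A: 573 − 1(514.7) = 58.29
  C: 1330 − 1(514.7) = 815.3
  B: 0 + 2(514.7) = 1029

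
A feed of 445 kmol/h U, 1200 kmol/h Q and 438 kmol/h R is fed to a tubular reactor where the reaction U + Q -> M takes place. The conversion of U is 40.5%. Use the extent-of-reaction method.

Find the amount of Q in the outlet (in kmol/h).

1020 kmol/h

U reacted = 0.405 × 445 = 180.2 kmol/h; ν_U = −1, so ξ = 180.2/1 = 180.2 kmol/h.
Outlet amounts (n = n₀ + ν ξ):
  U: 445 − 1(180.2) = 264.8
  Q: 1200 − 1(180.2) = 1020
  M: 0 + 1(180.2) = 180.2
  R: 438 (inert)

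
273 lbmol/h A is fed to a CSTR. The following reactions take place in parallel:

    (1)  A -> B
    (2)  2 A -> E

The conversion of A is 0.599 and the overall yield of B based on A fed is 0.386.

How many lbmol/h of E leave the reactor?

29.1 lbmol/h

Yield of B: 1ξ₁ / 273 = 0.386 → ξ₁ = 105.4 lbmol/h.
Conversion of A: 1ξ₁ + 2ξ₂ = 0.599 × 273 = 163.5 → ξ₂ = 29.07 lbmol/h.
Outlet amounts (n = n₀ + Σ ν·ξ):
  A: 273 − 1(105.4) − 2(29.07) = 109.5
  B: 0 + 1(105.4) = 105.4
  E: 0 + 1(29.07) = 29.07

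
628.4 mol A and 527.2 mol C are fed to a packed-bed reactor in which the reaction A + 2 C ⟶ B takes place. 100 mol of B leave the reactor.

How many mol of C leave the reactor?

327 mol

For B: n = n₀ + 1ξ → 100 = 0 + 1ξ, giving ξ = 100 mol.
Outlet amounts (n = n₀ + ν ξ):
  A: 628.4 − 1(100) = 528.4
  C: 527.2 − 2(100) = 327.2
  B: 0 + 1(100) = 100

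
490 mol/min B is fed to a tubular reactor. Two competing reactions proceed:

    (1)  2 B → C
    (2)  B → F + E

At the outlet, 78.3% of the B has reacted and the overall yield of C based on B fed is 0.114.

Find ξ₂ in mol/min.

ξ₂ = 272 mol/min

Yield of C: 1ξ₁ / 490 = 0.114 → ξ₁ = 55.86 mol/min.
Conversion of B: 2ξ₁ + 1ξ₂ = 0.783 × 490 = 383.7 → ξ₂ = 272 mol/min.
Outlet amounts (n = n₀ + Σ ν·ξ):
  B: 490 − 2(55.86) − 1(272) = 106.3
  C: 0 + 1(55.86) = 55.86
  F: 0 + 1(272) = 272
  E: 0 + 1(272) = 272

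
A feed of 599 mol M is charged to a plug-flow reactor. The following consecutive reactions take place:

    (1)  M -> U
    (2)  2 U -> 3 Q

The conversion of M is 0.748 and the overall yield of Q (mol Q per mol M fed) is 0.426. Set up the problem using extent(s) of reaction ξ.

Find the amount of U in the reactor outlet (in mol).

Conversion of M: M consumed = 1ξ₁ = 0.748 × 599 → ξ₁ = 448.1 mol.
Yield of Q: 3ξ₂ / 599 = 0.426 → ξ₂ = 85.06 mol.
Outlet amounts (n = n₀ + Σ ν·ξ):
  M: 599 − 1(448.1) = 150.9
  U: 0 + 1(448.1) − 2(85.06) = 277.9
  Q: 0 + 3(85.06) = 255.2

278 mol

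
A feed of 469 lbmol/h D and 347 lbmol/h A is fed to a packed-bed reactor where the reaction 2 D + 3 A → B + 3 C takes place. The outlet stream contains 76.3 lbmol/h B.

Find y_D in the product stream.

0.428

For B: n = n₀ + 1ξ → 76.3 = 0 + 1ξ, giving ξ = 76.3 lbmol/h.
Outlet amounts (n = n₀ + ν ξ):
  D: 469 − 2(76.3) = 316.4
  A: 347 − 3(76.3) = 118.1
  B: 0 + 1(76.3) = 76.3
  C: 0 + 3(76.3) = 228.9
Total out = 739.7 lbmol/h; y_D = 316.4 / 739.7 = 0.4277.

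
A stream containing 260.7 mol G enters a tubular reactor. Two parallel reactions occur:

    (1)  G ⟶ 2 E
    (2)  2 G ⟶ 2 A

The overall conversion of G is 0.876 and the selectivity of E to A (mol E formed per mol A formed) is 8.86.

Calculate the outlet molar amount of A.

Conversion of G: G consumed = 0.876 × 260.7 = 228.4 mol = 1ξ₁ + 2ξ₂.
Selectivity: 2ξ₁ / (2ξ₂) = 8.86 → ξ₁ = 8.86 ξ₂.
Substitute: (1·8.86 + 2) ξ₂ = 228.4 → ξ₂ = 21.03 mol, ξ₁ = 186.3 mol.
Outlet amounts (n = n₀ + Σ ν·ξ):
  G: 260.7 − 1(186.3) − 2(21.03) = 32.33
  E: 0 + 2(186.3) = 372.6
  A: 0 + 2(21.03) = 42.06

42.1 mol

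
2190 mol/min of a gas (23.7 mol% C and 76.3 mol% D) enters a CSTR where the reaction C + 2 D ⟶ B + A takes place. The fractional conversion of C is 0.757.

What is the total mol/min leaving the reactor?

1800 mol/min

C reacted = 0.757 × 519 = 392.9 mol/min; ν_C = −1, so ξ = 392.9/1 = 392.9 mol/min.
Outlet amounts (n = n₀ + ν ξ):
  C: 519 − 1(392.9) = 126.1
  D: 1671 − 2(392.9) = 885.2
  B: 0 + 1(392.9) = 392.9
  A: 0 + 1(392.9) = 392.9
Total out = 126.1 + 885.2 + 392.9 + 392.9 = 1797 mol/min.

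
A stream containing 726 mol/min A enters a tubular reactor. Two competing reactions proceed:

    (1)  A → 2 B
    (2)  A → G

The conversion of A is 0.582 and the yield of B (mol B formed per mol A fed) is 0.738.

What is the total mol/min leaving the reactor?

994 mol/min

Yield of B: 2ξ₁ / 726 = 0.738 → ξ₁ = 267.9 mol/min.
Conversion of A: 1ξ₁ + 1ξ₂ = 0.582 × 726 = 422.5 → ξ₂ = 154.6 mol/min.
Outlet amounts (n = n₀ + Σ ν·ξ):
  A: 726 − 1(267.9) − 1(154.6) = 303.5
  B: 0 + 2(267.9) = 535.8
  G: 0 + 1(154.6) = 154.6
Total out = 303.5 + 535.8 + 154.6 = 993.9 mol/min.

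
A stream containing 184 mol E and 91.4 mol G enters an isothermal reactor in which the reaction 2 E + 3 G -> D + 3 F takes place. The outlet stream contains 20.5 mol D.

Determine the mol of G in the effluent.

29.9 mol

For D: n = n₀ + 1ξ → 20.5 = 0 + 1ξ, giving ξ = 20.5 mol.
Outlet amounts (n = n₀ + ν ξ):
  E: 184 − 2(20.5) = 143
  G: 91.4 − 3(20.5) = 29.9
  D: 0 + 1(20.5) = 20.5
  F: 0 + 3(20.5) = 61.5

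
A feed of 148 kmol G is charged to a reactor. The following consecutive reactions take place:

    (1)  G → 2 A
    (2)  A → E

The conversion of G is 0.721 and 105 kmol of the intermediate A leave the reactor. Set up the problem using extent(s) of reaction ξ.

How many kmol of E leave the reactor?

Conversion of G: G consumed = 1ξ₁ = 0.721 × 148 → ξ₁ = 106.7 kmol.
A balance: n_A = 0 + 2ξ₁ − 1ξ₂ = 105 → ξ₂ = (2·106.7 − 105)/1 = 108.4 kmol.
Outlet amounts (n = n₀ + Σ ν·ξ):
  G: 148 − 1(106.7) = 41.29
  A: 0 + 2(106.7) − 1(108.4) = 105
  E: 0 + 1(108.4) = 108.4

108 kmol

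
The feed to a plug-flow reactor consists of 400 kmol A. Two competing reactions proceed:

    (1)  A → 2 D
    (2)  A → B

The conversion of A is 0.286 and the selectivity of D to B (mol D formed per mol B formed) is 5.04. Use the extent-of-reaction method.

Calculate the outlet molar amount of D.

164 kmol

Conversion of A: A consumed = 0.286 × 400 = 114.4 kmol = 1ξ₁ + 1ξ₂.
Selectivity: 2ξ₁ / (1ξ₂) = 5.04 → ξ₁ = 2.52 ξ₂.
Substitute: (1·2.52 + 1) ξ₂ = 114.4 → ξ₂ = 32.5 kmol, ξ₁ = 81.9 kmol.
Outlet amounts (n = n₀ + Σ ν·ξ):
  A: 400 − 1(81.9) − 1(32.5) = 285.6
  D: 0 + 2(81.9) = 163.8
  B: 0 + 1(32.5) = 32.5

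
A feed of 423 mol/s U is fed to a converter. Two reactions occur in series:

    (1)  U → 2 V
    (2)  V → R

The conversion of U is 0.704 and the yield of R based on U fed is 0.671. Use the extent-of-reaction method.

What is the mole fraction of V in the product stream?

Conversion of U: U consumed = 1ξ₁ = 0.704 × 423 → ξ₁ = 297.8 mol/s.
Yield of R: 1ξ₂ / 423 = 0.671 → ξ₂ = 283.8 mol/s.
Outlet amounts (n = n₀ + Σ ν·ξ):
  U: 423 − 1(297.8) = 125.2
  V: 0 + 2(297.8) − 1(283.8) = 311.8
  R: 0 + 1(283.8) = 283.8
Total out = 720.8 mol/s; y_V = 311.8 / 720.8 = 0.4325.

0.433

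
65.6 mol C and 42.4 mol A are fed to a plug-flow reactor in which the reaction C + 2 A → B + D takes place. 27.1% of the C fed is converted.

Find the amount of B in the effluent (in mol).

C reacted = 0.271 × 65.6 = 17.78 mol; ν_C = −1, so ξ = 17.78/1 = 17.78 mol.
Outlet amounts (n = n₀ + ν ξ):
  C: 65.6 − 1(17.78) = 47.82
  A: 42.4 − 2(17.78) = 6.845
  B: 0 + 1(17.78) = 17.78
  D: 0 + 1(17.78) = 17.78

17.8 mol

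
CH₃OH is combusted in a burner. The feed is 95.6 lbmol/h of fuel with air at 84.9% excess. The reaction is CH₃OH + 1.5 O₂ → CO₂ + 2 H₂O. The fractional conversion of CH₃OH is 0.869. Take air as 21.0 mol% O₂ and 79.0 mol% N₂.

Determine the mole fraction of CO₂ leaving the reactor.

Stoichiometric O₂ = 1.5 × 95.6 = 143.4 lbmol/h; O₂ fed = 143.4 × 1.849 = 265.1 lbmol/h.
N₂ fed = 265.1 × 79/21 = 997.5 lbmol/h.
Fuel reacted = 0.869 × 95.6 → ξ = 83.08 lbmol/h.
Outlet (n = n₀ + ν ξ):
  CH₃OH: 95.6 − 1(83.08) = 12.52
  O₂: 265.1 − 1.5(83.08) = 140.5
  N₂: 997.5 (inert)
  CO₂: 0 + 1(83.08) = 83.08
  H₂O: 0 + 2(83.08) = 166.2
Total out = 1400 lbmol/h; y_CO₂ = 83.08 / 1400 = 0.05935.

0.0594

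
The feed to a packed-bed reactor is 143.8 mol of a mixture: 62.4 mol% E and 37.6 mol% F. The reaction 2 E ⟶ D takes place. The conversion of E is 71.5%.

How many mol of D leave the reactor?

E reacted = 0.715 × 89.73 = 64.16 mol; ν_E = −2, so ξ = 64.16/2 = 32.08 mol.
Outlet amounts (n = n₀ + ν ξ):
  E: 89.73 − 2(32.08) = 25.57
  D: 0 + 1(32.08) = 32.08
  F: 54.07 (inert)

32.1 mol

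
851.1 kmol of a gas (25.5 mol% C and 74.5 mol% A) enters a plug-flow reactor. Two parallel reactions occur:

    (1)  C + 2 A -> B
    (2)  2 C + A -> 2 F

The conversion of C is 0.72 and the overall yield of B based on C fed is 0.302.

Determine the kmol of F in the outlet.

Yield of B: 1ξ₁ / 217 = 0.302 → ξ₁ = 65.54 kmol.
Conversion of C: 1ξ₁ + 2ξ₂ = 0.72 × 217 = 156.3 → ξ₂ = 45.36 kmol.
Outlet amounts (n = n₀ + Σ ν·ξ):
  C: 217 − 1(65.54) − 2(45.36) = 60.77
  A: 634.1 − 2(65.54) − 1(45.36) = 457.6
  B: 0 + 1(65.54) = 65.54
  F: 0 + 2(45.36) = 90.72

90.7 kmol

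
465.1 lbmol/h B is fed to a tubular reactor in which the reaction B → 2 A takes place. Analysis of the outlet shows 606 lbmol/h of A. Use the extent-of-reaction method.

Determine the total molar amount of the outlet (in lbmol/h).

For A: n = n₀ + 2ξ → 606 = 0 + 2ξ, giving ξ = 303 lbmol/h.
Outlet amounts (n = n₀ + ν ξ):
  B: 465.1 − 1(303) = 162.1
  A: 0 + 2(303) = 606
Total out = 162.1 + 606 = 768.1 lbmol/h.

768 lbmol/h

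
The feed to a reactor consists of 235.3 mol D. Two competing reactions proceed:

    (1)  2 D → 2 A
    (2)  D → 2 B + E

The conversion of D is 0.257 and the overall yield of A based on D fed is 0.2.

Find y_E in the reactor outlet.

0.0512

Yield of A: 2ξ₁ / 235.3 = 0.2 → ξ₁ = 23.53 mol.
Conversion of D: 2ξ₁ + 1ξ₂ = 0.257 × 235.3 = 60.47 → ξ₂ = 13.41 mol.
Outlet amounts (n = n₀ + Σ ν·ξ):
  D: 235.3 − 2(23.53) − 1(13.41) = 174.8
  A: 0 + 2(23.53) = 47.06
  B: 0 + 2(13.41) = 26.82
  E: 0 + 1(13.41) = 13.41
Total out = 262.1 mol; y_E = 13.41 / 262.1 = 0.05117.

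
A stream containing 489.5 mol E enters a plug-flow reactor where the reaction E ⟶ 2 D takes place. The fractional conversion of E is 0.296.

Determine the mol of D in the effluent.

E reacted = 0.296 × 489.5 = 144.9 mol; ν_E = −1, so ξ = 144.9/1 = 144.9 mol.
Outlet amounts (n = n₀ + ν ξ):
  E: 489.5 − 1(144.9) = 344.6
  D: 0 + 2(144.9) = 289.8

290 mol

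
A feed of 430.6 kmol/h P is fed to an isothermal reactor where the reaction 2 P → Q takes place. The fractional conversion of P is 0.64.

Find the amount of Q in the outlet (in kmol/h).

P reacted = 0.64 × 430.6 = 275.6 kmol/h; ν_P = −2, so ξ = 275.6/2 = 137.8 kmol/h.
Outlet amounts (n = n₀ + ν ξ):
  P: 430.6 − 2(137.8) = 155
  Q: 0 + 1(137.8) = 137.8

138 kmol/h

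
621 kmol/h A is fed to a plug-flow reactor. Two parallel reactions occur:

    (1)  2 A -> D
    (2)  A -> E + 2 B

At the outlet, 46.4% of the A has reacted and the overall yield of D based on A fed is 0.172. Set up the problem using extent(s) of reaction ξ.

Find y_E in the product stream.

0.112

Yield of D: 1ξ₁ / 621 = 0.172 → ξ₁ = 106.8 kmol/h.
Conversion of A: 2ξ₁ + 1ξ₂ = 0.464 × 621 = 288.1 → ξ₂ = 74.52 kmol/h.
Outlet amounts (n = n₀ + Σ ν·ξ):
  A: 621 − 2(106.8) − 1(74.52) = 332.9
  D: 0 + 1(106.8) = 106.8
  E: 0 + 1(74.52) = 74.52
  B: 0 + 2(74.52) = 149
Total out = 663.2 kmol/h; y_E = 74.52 / 663.2 = 0.1124.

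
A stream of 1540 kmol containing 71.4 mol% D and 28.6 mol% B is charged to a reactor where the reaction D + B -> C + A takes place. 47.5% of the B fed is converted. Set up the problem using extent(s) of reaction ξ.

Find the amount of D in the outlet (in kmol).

B reacted = 0.475 × 440.4 = 209.2 kmol; ν_B = −1, so ξ = 209.2/1 = 209.2 kmol.
Outlet amounts (n = n₀ + ν ξ):
  D: 1100 − 1(209.2) = 890.4
  B: 440.4 − 1(209.2) = 231.2
  C: 0 + 1(209.2) = 209.2
  A: 0 + 1(209.2) = 209.2

890 kmol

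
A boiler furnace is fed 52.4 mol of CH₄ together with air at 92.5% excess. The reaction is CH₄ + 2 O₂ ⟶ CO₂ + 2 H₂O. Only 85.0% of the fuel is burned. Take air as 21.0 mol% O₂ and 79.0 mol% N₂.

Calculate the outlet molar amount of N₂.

759 mol

Stoichiometric O₂ = 2 × 52.4 = 104.8 mol; O₂ fed = 104.8 × 1.925 = 201.7 mol.
N₂ fed = 201.7 × 79/21 = 758.9 mol.
Fuel reacted = 0.85 × 52.4 → ξ = 44.54 mol.
Outlet (n = n₀ + ν ξ):
  CH₄: 52.4 − 1(44.54) = 7.86
  O₂: 201.7 − 2(44.54) = 112.7
  N₂: 758.9 (inert)
  CO₂: 0 + 1(44.54) = 44.54
  H₂O: 0 + 2(44.54) = 89.08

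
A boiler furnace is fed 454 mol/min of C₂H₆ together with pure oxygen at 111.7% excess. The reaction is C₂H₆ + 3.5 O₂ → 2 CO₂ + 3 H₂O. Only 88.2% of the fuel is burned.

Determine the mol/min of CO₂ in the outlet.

801 mol/min

Stoichiometric O₂ = 3.5 × 454 = 1589 mol/min; O₂ fed = 1589 × 2.117 = 3364 mol/min.
Fuel reacted = 0.882 × 454 → ξ = 400.4 mol/min.
Outlet (n = n₀ + ν ξ):
  C₂H₆: 454 − 1(400.4) = 53.57
  O₂: 3364 − 3.5(400.4) = 1962
  CO₂: 0 + 2(400.4) = 800.9
  H₂O: 0 + 3(400.4) = 1201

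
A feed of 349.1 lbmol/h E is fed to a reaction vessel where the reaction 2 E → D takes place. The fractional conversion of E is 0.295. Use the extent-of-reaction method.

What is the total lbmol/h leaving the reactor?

E reacted = 0.295 × 349.1 = 103 lbmol/h; ν_E = −2, so ξ = 103/2 = 51.49 lbmol/h.
Outlet amounts (n = n₀ + ν ξ):
  E: 349.1 − 2(51.49) = 246.1
  D: 0 + 1(51.49) = 51.49
Total out = 246.1 + 51.49 = 297.6 lbmol/h.

298 lbmol/h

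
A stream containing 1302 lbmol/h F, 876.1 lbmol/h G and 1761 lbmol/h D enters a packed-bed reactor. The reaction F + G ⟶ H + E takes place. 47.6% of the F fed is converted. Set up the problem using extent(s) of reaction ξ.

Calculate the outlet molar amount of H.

F reacted = 0.476 × 1302 = 619.8 lbmol/h; ν_F = −1, so ξ = 619.8/1 = 619.8 lbmol/h.
Outlet amounts (n = n₀ + ν ξ):
  F: 1302 − 1(619.8) = 682.2
  G: 876.1 − 1(619.8) = 256.3
  H: 0 + 1(619.8) = 619.8
  E: 0 + 1(619.8) = 619.8
  D: 1761 (inert)

620 lbmol/h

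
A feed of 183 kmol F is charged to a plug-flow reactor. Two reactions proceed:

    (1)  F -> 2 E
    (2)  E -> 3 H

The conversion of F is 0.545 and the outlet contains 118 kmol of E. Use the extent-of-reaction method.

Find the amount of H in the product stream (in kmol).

244 kmol

Conversion of F: F consumed = 1ξ₁ = 0.545 × 183 → ξ₁ = 99.74 kmol.
E balance: n_E = 0 + 2ξ₁ − 1ξ₂ = 118 → ξ₂ = (2·99.74 − 118)/1 = 81.47 kmol.
Outlet amounts (n = n₀ + Σ ν·ξ):
  F: 183 − 1(99.74) = 83.26
  E: 0 + 2(99.74) − 1(81.47) = 118
  H: 0 + 3(81.47) = 244.4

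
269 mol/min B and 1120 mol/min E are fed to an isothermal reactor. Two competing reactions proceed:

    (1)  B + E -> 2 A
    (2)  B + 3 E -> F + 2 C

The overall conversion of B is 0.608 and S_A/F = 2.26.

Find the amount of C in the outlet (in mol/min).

Conversion of B: B consumed = 0.608 × 269 = 163.6 mol/min = 1ξ₁ + 1ξ₂.
Selectivity: 2ξ₁ / (1ξ₂) = 2.26 → ξ₁ = 1.13 ξ₂.
Substitute: (1·1.13 + 1) ξ₂ = 163.6 → ξ₂ = 76.78 mol/min, ξ₁ = 86.77 mol/min.
Outlet amounts (n = n₀ + Σ ν·ξ):
  B: 269 − 1(86.77) − 1(76.78) = 105.4
  E: 1120 − 1(86.77) − 3(76.78) = 802.9
  A: 0 + 2(86.77) = 173.5
  F: 0 + 1(76.78) = 76.78
  C: 0 + 2(76.78) = 153.6

154 mol/min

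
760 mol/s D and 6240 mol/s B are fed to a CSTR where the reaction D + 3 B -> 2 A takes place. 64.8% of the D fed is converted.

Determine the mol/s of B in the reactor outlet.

D reacted = 0.648 × 760 = 492.5 mol/s; ν_D = −1, so ξ = 492.5/1 = 492.5 mol/s.
Outlet amounts (n = n₀ + ν ξ):
  D: 760 − 1(492.5) = 267.5
  B: 6240 − 3(492.5) = 4763
  A: 0 + 2(492.5) = 985

4760 mol/s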